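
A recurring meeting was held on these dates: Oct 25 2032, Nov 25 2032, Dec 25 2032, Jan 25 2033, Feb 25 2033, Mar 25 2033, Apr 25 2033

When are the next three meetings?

The day-of-month is always 25 (31, 30, 31, 31, 28, 31 days between events).
So this recurs on the 25th of each month.
Next: May 2033 → May 25 2033.
June 2033: Jun 25 2033.
Next: July 2033 → Jul 25 2033.

May 25 2033, Jun 25 2033, Jul 25 2033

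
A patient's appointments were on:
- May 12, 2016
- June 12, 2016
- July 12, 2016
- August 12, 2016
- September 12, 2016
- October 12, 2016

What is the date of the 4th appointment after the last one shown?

The day-of-month is always 12 (31, 30, 31, 31, 30 days between events).
So this recurs on the 12th of each month.
Next: November 2016 → November 12, 2016.
Next: December 2016 → December 12, 2016.
Next: January 2017 → January 12, 2017.
February 2017: February 12, 2017.

February 12, 2017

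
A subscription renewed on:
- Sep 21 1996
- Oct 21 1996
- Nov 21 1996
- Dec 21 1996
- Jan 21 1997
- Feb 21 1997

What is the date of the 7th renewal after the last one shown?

Each date is the 21st; the gaps (30, 31, 30, 31, 31) track the month lengths.
The rule is the 21st of each month.
Next: March 1997 → Mar 21 1997.
April 1997: Apr 21 1997.
May 1997: May 21 1997.
Next: June 1997 → Jun 21 1997.
July 1997: Jul 21 1997.
Next: August 1997 → Aug 21 1997.
September 1997: Sep 21 1997.

Sep 21 1997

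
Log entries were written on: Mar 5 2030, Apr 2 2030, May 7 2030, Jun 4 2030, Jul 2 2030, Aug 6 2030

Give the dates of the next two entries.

Sep 3 2030, Oct 1 2030

These are Tuesdays at 28- or 35-day spacing (28, 35, 28, 28, 35).
The pattern: 1st Tuesday of the month.
September 2030 — 1st Tuesday is Sep 3 2030.
October 2030 — 1st Tuesday is Oct 1 2030.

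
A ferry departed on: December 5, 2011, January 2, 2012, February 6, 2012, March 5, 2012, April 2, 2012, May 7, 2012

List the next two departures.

These are Mondays at 28- or 35-day spacing (28, 35, 28, 28, 35).
The pattern: 1st Monday of the month.
1st Monday of June 2012: June 4, 2012.
July 2012 — 1st Monday is July 2, 2012.

June 4, 2012; July 2, 2012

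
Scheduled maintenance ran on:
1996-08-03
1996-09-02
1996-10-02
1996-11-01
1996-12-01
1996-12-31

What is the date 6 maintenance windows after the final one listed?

Every event comes 30 days after the last (30, 30, 30, 30, 30).
1996-12-31 + 30 days = 1997-01-30.
1997-01-30 + 30 days = 1997-03-01.
1997-03-01 + 30 days = 1997-03-31.
1997-03-31 + 30 days = 1997-04-30.
1997-04-30 + 30 days = 1997-05-30.
1997-05-30 + 30 days = 1997-06-29.

1997-06-29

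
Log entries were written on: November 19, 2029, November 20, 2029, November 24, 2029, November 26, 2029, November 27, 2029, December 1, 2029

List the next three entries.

The gap pattern 1, 4, 2, 1, 4 repeats every 3 events.
These are the Mondays, Tuesdays and Saturdays of each week.
Next Monday: December 3, 2029.
Next Tuesday: December 4, 2029.
Next Saturday: December 8, 2029.

December 3, 2029; December 4, 2029; December 8, 2029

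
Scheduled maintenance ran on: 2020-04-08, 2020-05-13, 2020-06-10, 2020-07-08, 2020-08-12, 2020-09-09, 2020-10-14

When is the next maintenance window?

These are Wednesdays at 28- or 35-day spacing (35, 28, 28, 35, 28, 35).
The pattern: 2nd Wednesday of the month.
November 2020 — 2nd Wednesday is 2020-11-11.

2020-11-11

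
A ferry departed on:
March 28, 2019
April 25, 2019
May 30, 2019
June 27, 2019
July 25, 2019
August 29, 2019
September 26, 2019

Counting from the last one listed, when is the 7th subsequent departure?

April 30, 2020

Every date is a Thursday; gaps 28, 35, 28, 28, 35, 28 days.
Each is the last Thursday of its month (at least one falls on the 29th or later, ruling out '4th Thursday').
October 2019 ends with Thursday October 31, 2019.
Last Thursday of November 2019: November 28, 2019.
December 2019 ends with Thursday December 26, 2019.
Last Thursday of January 2020: January 30, 2020.
February 2020 ends with Thursday February 27, 2020.
Last Thursday of March 2020: March 26, 2020.
Last Thursday of April 2020: April 30, 2020.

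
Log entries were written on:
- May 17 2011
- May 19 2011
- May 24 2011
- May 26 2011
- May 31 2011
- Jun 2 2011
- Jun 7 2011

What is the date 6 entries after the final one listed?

Every event lands on a Tuesday or Thursday (gaps cycle 2, 5, 2, 5, 2, 5).
So the schedule is: every Tuesday and Thursday.
Next Thursday: Jun 9 2011.
Next Tuesday: Jun 14 2011.
The following Thursday is Jun 16 2011.
The following Tuesday is Jun 21 2011.
The following Thursday is Jun 23 2011.
Next Tuesday: Jun 28 2011.

Jun 28 2011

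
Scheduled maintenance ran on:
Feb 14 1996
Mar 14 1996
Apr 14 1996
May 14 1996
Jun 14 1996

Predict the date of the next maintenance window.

Jul 14 1996

The day-of-month is always 14 (29, 31, 30, 31 days between events).
So this recurs on the 14th of each month.
July 1996: Jul 14 1996.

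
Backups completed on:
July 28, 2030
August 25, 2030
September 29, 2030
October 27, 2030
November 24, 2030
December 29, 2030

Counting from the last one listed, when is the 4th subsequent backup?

These are Sundays with 28, 35, 28, 28, 35-day gaps.
Each is the final Sunday of its month — September 29, 2030 is past the 28th, so '4th Sunday' doesn't fit.
Last Sunday of January 2031: January 26, 2031.
Last Sunday of February 2031: February 23, 2031.
Last Sunday of March 2031: March 30, 2031.
April 2031 ends with Sunday April 27, 2031.

April 27, 2031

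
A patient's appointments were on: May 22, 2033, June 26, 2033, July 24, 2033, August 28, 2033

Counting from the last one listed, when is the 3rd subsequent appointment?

All dates are Sundays, 35, 28, 35 days apart.
Specifically, the 4th Sunday of each month.
September 2033 — 4th Sunday is September 25, 2033.
October 2033 — 4th Sunday is October 23, 2033.
November 2033 — 4th Sunday is November 27, 2033.

November 27, 2033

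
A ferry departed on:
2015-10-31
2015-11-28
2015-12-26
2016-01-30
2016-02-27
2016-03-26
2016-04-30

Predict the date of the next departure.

2016-05-28

All Saturdays; the gaps (28, 28, 35, 28, 28, 35) vary with month length.
This is the last Saturday of each month.
Last Saturday of May 2016: 2016-05-28.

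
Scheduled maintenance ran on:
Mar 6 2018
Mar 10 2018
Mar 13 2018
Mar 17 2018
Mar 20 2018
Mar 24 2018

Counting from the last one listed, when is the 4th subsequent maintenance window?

The gap pattern 4, 3, 4, 3, 4 repeats every 2 events.
These are the Tuesdays and Saturdays of each week.
Next Tuesday: Mar 27 2018.
The following Saturday is Mar 31 2018.
The following Tuesday is Apr 3 2018.
The following Saturday is Apr 7 2018.

Apr 7 2018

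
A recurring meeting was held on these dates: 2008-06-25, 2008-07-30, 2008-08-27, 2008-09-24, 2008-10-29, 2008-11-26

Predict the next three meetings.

These are Wednesdays with 35, 28, 28, 35, 28-day gaps.
Each is the final Wednesday of its month — 2008-07-30 is past the 28th, so '4th Wednesday' doesn't fit.
Last Wednesday of December 2008: 2008-12-31.
January 2009 ends with Wednesday 2009-01-28.
Last Wednesday of February 2009: 2009-02-25.

2008-12-31, 2009-01-28, 2009-02-25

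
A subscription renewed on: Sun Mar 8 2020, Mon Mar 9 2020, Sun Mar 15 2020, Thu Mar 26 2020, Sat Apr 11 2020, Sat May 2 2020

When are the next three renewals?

Thu May 28 2020, Sun Jun 28 2020, Mon Aug 3 2020

Intervals are 1, 6, 11, 16, 21 days — an arithmetic progression with common difference 5.
Next gap: 26 days. Sat May 2 2020 + 26 days = Thu May 28 2020.
Next gap: 31 days. Thu May 28 2020 + 31 days = Sun Jun 28 2020.
Next gap: 36 days. Sun Jun 28 2020 + 36 days = Mon Aug 3 2020.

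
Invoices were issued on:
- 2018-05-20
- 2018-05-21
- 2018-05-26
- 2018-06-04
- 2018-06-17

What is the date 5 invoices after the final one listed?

2018-10-20

Gaps: 1, 5, 9, 13 days — each gap is 4 larger than the previous one.
Next gap: 17 days. 2018-06-17 + 17 days = 2018-07-04.
Next gap: 21 days. 2018-07-04 + 21 days = 2018-07-25.
Next gap: 25 days. 2018-07-25 + 25 days = 2018-08-19.
Next gap: 29 days. 2018-08-19 + 29 days = 2018-09-17.
Next gap: 33 days. 2018-09-17 + 33 days = 2018-10-20.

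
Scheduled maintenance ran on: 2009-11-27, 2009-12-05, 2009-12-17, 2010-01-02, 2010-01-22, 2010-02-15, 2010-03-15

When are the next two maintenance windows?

2010-04-16, 2010-05-22

Gaps: 8, 12, 16, 20, 24, 28 days — each gap is 4 larger than the previous one.
Next gap: 32 days. 2010-03-15 + 32 days = 2010-04-16.
Next gap: 36 days. 2010-04-16 + 36 days = 2010-05-22.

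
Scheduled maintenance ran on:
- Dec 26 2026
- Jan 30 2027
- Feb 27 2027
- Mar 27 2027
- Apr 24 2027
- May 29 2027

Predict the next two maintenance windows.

These are Saturdays with 35, 28, 28, 28, 35-day gaps.
Each is the final Saturday of its month — Jan 30 2027 is past the 28th, so '4th Saturday' doesn't fit.
Last Saturday of June 2027: Jun 26 2027.
July 2027 ends with Saturday Jul 31 2027.

Jun 26 2027, Jul 31 2027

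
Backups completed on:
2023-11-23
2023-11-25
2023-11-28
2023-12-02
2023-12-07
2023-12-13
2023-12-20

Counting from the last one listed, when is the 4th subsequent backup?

The spacing grows by 1 each time: 2, 3, 4, 5, 6, 7 days.
Next gap: 8 days. 2023-12-20 + 8 days = 2023-12-28.
Next gap: 9 days. 2023-12-28 + 9 days = 2024-01-06.
Next gap: 10 days. 2024-01-06 + 10 days = 2024-01-16.
Next gap: 11 days. 2024-01-16 + 11 days = 2024-01-27.

2024-01-27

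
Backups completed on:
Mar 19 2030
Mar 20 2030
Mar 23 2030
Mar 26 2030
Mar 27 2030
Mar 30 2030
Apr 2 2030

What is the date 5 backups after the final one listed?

The gap pattern 1, 3, 3, 1, 3, 3 repeats every 3 events.
These are the Tuesdays, Wednesdays and Saturdays of each week.
The following Wednesday is Apr 3 2030.
The following Saturday is Apr 6 2030.
The following Tuesday is Apr 9 2030.
The following Wednesday is Apr 10 2030.
Next Saturday: Apr 13 2030.

Apr 13 2030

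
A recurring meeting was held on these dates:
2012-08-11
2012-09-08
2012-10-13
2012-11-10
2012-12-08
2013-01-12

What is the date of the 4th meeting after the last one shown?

2013-05-11

Gaps: 28, 35, 28, 28, 35 days — a mix of 28 and 35. Every date is a Saturday.
Each is the 2nd Saturday of its month.
2nd Saturday of February 2013: 2013-02-09.
March 2013 — 2nd Saturday is 2013-03-09.
April 2013 — 2nd Saturday is 2013-04-13.
2nd Saturday of May 2013: 2013-05-11.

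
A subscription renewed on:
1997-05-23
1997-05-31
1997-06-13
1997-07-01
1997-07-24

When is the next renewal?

1997-08-21

Intervals are 8, 13, 18, 23 days — an arithmetic progression with common difference 5.
Next gap: 28 days. 1997-07-24 + 28 days = 1997-08-21.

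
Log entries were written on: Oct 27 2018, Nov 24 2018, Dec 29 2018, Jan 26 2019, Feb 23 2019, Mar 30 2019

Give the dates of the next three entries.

Apr 27 2019, May 25 2019, Jun 29 2019

Every date is a Saturday; gaps 28, 35, 28, 28, 35 days.
Each is the last Saturday of its month (at least one falls on the 29th or later, ruling out '4th Saturday').
April 2019 ends with Saturday Apr 27 2019.
May 2019 ends with Saturday May 25 2019.
Last Saturday of June 2019: Jun 29 2019.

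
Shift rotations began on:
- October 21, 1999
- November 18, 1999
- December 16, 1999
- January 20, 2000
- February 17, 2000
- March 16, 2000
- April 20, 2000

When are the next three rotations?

May 18, 2000; June 15, 2000; July 20, 2000

All dates are Thursdays, 28, 28, 35, 28, 28, 35 days apart.
Specifically, the 3rd Thursday of each month.
May 2000 — 3rd Thursday is May 18, 2000.
3rd Thursday of June 2000: June 15, 2000.
July 2000 — 3rd Thursday is July 20, 2000.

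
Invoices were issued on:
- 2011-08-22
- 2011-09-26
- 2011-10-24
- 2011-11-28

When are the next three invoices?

All dates are Mondays, 35, 28, 35 days apart.
Specifically, the 4th Monday of each month.
December 2011 — 4th Monday is 2011-12-26.
4th Monday of January 2012: 2012-01-23.
February 2012 — 4th Monday is 2012-02-27.

2011-12-26, 2012-01-23, 2012-02-27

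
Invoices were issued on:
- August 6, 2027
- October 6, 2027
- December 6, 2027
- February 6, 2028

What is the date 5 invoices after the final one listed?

Gaps: 61, 61, 62 days — not constant. Every event is on the 6th of the month.
Pattern: the 6th of every 2 months.
April 2028: April 6, 2028.
Next: June 2028 → June 6, 2028.
August 2028: August 6, 2028.
Next: October 2028 → October 6, 2028.
December 2028: December 6, 2028.

December 6, 2028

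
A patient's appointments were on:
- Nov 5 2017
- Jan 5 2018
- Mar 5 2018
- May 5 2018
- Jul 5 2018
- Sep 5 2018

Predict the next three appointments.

Gaps: 61, 59, 61, 61, 62 days — not constant. Every event is on the 5th of the month.
Pattern: the 5th of every 2 months.
November 2018: Nov 5 2018.
Next: January 2019 → Jan 5 2019.
Next: March 2019 → Mar 5 2019.

Nov 5 2018, Jan 5 2019, Mar 5 2019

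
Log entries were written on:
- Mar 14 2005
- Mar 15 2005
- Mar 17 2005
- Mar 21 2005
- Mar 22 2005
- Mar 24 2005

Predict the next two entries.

Every event lands on a Monday or Tuesday or Thursday (gaps cycle 1, 2, 4, 1, 2).
So the schedule is: every Monday, Tuesday and Thursday.
Next Monday: Mar 28 2005.
The following Tuesday is Mar 29 2005.

Mar 28 2005, Mar 29 2005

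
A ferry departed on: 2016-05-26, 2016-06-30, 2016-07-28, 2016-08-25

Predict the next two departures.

Every date is a Thursday; gaps 35, 28, 28 days.
Each is the last Thursday of its month (at least one falls on the 29th or later, ruling out '4th Thursday').
Last Thursday of September 2016: 2016-09-29.
Last Thursday of October 2016: 2016-10-27.

2016-09-29, 2016-10-27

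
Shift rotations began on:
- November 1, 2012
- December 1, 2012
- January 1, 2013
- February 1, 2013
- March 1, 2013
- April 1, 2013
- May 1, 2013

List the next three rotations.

June 1, 2013; July 1, 2013; August 1, 2013

The day-of-month is always 1 (30, 31, 31, 28, 31, 30 days between events).
So this recurs on the 1st of each month.
Next: June 2013 → June 1, 2013.
Next: July 2013 → July 1, 2013.
Next: August 2013 → August 1, 2013.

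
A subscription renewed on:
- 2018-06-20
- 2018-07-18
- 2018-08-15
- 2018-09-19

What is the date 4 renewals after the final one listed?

Gaps: 28, 28, 35 days — a mix of 28 and 35. Every date is a Wednesday.
Each is the 3rd Wednesday of its month.
October 2018 — 3rd Wednesday is 2018-10-17.
November 2018 — 3rd Wednesday is 2018-11-21.
December 2018 — 3rd Wednesday is 2018-12-19.
January 2019 — 3rd Wednesday is 2019-01-16.

2019-01-16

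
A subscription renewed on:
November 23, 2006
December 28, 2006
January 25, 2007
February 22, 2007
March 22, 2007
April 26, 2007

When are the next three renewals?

These are Thursdays at 28- or 35-day spacing (35, 28, 28, 28, 35).
The pattern: 4th Thursday of the month.
May 2007 — 4th Thursday is May 24, 2007.
4th Thursday of June 2007: June 28, 2007.
July 2007 — 4th Thursday is July 26, 2007.

May 24, 2007; June 28, 2007; July 26, 2007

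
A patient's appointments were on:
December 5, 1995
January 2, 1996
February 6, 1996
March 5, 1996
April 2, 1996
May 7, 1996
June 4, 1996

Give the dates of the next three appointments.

July 2, 1996; August 6, 1996; September 3, 1996

All dates are Tuesdays, 28, 35, 28, 28, 35, 28 days apart.
Specifically, the 1st Tuesday of each month.
1st Tuesday of July 1996: July 2, 1996.
1st Tuesday of August 1996: August 6, 1996.
September 1996 — 1st Tuesday is September 3, 1996.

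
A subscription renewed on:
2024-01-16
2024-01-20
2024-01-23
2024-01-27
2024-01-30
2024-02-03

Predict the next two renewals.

Every event lands on a Tuesday or Saturday (gaps cycle 4, 3, 4, 3, 4).
So the schedule is: every Tuesday and Saturday.
The following Tuesday is 2024-02-06.
Next Saturday: 2024-02-10.

2024-02-06, 2024-02-10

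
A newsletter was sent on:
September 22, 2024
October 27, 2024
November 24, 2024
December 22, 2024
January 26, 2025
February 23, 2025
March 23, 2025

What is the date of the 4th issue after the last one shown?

July 27, 2025

All dates are Sundays, 35, 28, 28, 35, 28, 28 days apart.
Specifically, the 4th Sunday of each month.
4th Sunday of April 2025: April 27, 2025.
May 2025 — 4th Sunday is May 25, 2025.
4th Sunday of June 2025: June 22, 2025.
July 2025 — 4th Sunday is July 27, 2025.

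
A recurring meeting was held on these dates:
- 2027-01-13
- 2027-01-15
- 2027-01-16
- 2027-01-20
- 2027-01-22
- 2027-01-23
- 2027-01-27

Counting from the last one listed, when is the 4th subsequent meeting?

Every event lands on a Wednesday or Friday or Saturday (gaps cycle 2, 1, 4, 2, 1, 4).
So the schedule is: every Wednesday, Friday and Saturday.
Next Friday: 2027-01-29.
The following Saturday is 2027-01-30.
The following Wednesday is 2027-02-03.
Next Friday: 2027-02-05.

2027-02-05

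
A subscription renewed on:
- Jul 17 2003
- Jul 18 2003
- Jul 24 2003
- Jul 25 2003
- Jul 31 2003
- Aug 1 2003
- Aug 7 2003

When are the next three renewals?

Gaps: 1, 6, 1, 6, 1, 6 days — not constant, but cyclic with period 2.
The events fall on every Thursday and Friday.
The following Friday is Aug 8 2003.
Next Thursday: Aug 14 2003.
The following Friday is Aug 15 2003.

Aug 8 2003, Aug 14 2003, Aug 15 2003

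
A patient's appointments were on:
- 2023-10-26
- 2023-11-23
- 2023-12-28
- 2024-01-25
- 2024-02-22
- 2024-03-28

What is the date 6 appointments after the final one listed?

2024-09-26

All dates are Thursdays, 28, 35, 28, 28, 35 days apart.
Specifically, the 4th Thursday of each month.
April 2024 — 4th Thursday is 2024-04-25.
4th Thursday of May 2024: 2024-05-23.
June 2024 — 4th Thursday is 2024-06-27.
July 2024 — 4th Thursday is 2024-07-25.
4th Thursday of August 2024: 2024-08-22.
September 2024 — 4th Thursday is 2024-09-26.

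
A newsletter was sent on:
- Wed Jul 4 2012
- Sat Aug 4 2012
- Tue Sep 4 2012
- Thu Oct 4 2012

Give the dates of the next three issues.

Sun Nov 4 2012, Tue Dec 4 2012, Fri Jan 4 2013

Each date is the 4th; the gaps (31, 31, 30) track the month lengths.
The rule is the 4th of each month.
Next: November 2012 → Sun Nov 4 2012.
December 2012: Tue Dec 4 2012.
Next: January 2013 → Fri Jan 4 2013.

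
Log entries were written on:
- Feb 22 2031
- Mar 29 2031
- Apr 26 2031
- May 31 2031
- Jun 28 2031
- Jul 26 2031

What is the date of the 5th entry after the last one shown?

Every date is a Saturday; gaps 35, 28, 35, 28, 28 days.
Each is the last Saturday of its month (at least one falls on the 29th or later, ruling out '4th Saturday').
August 2031 ends with Saturday Aug 30 2031.
September 2031 ends with Saturday Sep 27 2031.
October 2031 ends with Saturday Oct 25 2031.
Last Saturday of November 2031: Nov 29 2031.
Last Saturday of December 2031: Dec 27 2031.

Dec 27 2031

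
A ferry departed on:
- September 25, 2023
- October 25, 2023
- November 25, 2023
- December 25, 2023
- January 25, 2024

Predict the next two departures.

Gaps: 30, 31, 30, 31 days — not constant. Every event is on the 25th of the month.
Pattern: the 25th of each month.
Next: February 2024 → February 25, 2024.
March 2024: March 25, 2024.

February 25, 2024; March 25, 2024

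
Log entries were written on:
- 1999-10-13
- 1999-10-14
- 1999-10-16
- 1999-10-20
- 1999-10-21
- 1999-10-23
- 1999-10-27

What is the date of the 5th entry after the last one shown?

The gap pattern 1, 2, 4, 1, 2, 4 repeats every 3 events.
These are the Wednesdays, Thursdays and Saturdays of each week.
Next Thursday: 1999-10-28.
Next Saturday: 1999-10-30.
Next Wednesday: 1999-11-03.
The following Thursday is 1999-11-04.
The following Saturday is 1999-11-06.

1999-11-06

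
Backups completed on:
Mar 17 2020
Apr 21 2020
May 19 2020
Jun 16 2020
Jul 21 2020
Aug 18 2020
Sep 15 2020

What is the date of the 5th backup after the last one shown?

Gaps: 35, 28, 28, 35, 28, 28 days — a mix of 28 and 35. Every date is a Tuesday.
Each is the 3rd Tuesday of its month.
October 2020 — 3rd Tuesday is Oct 20 2020.
November 2020 — 3rd Tuesday is Nov 17 2020.
3rd Tuesday of December 2020: Dec 15 2020.
January 2021 — 3rd Tuesday is Jan 19 2021.
3rd Tuesday of February 2021: Feb 16 2021.

Feb 16 2021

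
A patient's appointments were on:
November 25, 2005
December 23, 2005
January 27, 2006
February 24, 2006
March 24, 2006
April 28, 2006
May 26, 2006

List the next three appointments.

June 23, 2006; July 28, 2006; August 25, 2006

These are Fridays at 28- or 35-day spacing (28, 35, 28, 28, 35, 28).
The pattern: 4th Friday of the month.
4th Friday of June 2006: June 23, 2006.
4th Friday of July 2006: July 28, 2006.
August 2006 — 4th Friday is August 25, 2006.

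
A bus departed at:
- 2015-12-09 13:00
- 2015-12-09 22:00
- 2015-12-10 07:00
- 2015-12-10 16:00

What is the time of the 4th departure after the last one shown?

2015-12-12 04:00

Gaps: 9, 9, 9 hours — each event is 9 hours after the previous one.
2015-12-10 16:00 + 9 h = 2015-12-11 01:00.
2015-12-11 01:00 + 9 h = 2015-12-11 10:00.
2015-12-11 10:00 + 9 h = 2015-12-11 19:00.
2015-12-11 19:00 + 9 h = 2015-12-12 04:00.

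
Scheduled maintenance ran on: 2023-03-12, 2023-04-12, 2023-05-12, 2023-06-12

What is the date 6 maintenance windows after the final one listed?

2023-12-12

The day-of-month is always 12 (31, 30, 31 days between events).
So this recurs on the 12th of each month.
Next: July 2023 → 2023-07-12.
Next: August 2023 → 2023-08-12.
September 2023: 2023-09-12.
Next: October 2023 → 2023-10-12.
November 2023: 2023-11-12.
Next: December 2023 → 2023-12-12.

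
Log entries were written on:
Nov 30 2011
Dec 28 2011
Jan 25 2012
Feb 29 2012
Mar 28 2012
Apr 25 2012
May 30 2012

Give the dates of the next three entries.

Jun 27 2012, Jul 25 2012, Aug 29 2012

These are Wednesdays with 28, 28, 35, 28, 28, 35-day gaps.
Each is the final Wednesday of its month — Nov 30 2011 is past the 28th, so '4th Wednesday' doesn't fit.
June 2012 ends with Wednesday Jun 27 2012.
Last Wednesday of July 2012: Jul 25 2012.
Last Wednesday of August 2012: Aug 29 2012.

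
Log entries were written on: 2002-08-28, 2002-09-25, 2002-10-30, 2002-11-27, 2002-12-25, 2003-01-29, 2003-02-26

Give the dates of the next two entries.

All Wednesdays; the gaps (28, 35, 28, 28, 35, 28) vary with month length.
This is the last Wednesday of each month.
March 2003 ends with Wednesday 2003-03-26.
Last Wednesday of April 2003: 2003-04-30.

2003-03-26, 2003-04-30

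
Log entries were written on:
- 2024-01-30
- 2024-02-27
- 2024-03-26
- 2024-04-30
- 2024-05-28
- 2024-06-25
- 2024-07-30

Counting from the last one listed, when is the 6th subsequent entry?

Every date is a Tuesday; gaps 28, 28, 35, 28, 28, 35 days.
Each is the last Tuesday of its month (at least one falls on the 29th or later, ruling out '4th Tuesday').
Last Tuesday of August 2024: 2024-08-27.
Last Tuesday of September 2024: 2024-09-24.
Last Tuesday of October 2024: 2024-10-29.
November 2024 ends with Tuesday 2024-11-26.
Last Tuesday of December 2024: 2024-12-31.
January 2025 ends with Tuesday 2025-01-28.

2025-01-28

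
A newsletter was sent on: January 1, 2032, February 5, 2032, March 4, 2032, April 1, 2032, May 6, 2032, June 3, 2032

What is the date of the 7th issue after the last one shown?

January 6, 2033

Gaps: 35, 28, 28, 35, 28 days — a mix of 28 and 35. Every date is a Thursday.
Each is the 1st Thursday of its month.
July 2032 — 1st Thursday is July 1, 2032.
August 2032 — 1st Thursday is August 5, 2032.
1st Thursday of September 2032: September 2, 2032.
1st Thursday of October 2032: October 7, 2032.
November 2032 — 1st Thursday is November 4, 2032.
1st Thursday of December 2032: December 2, 2032.
January 2033 — 1st Thursday is January 6, 2033.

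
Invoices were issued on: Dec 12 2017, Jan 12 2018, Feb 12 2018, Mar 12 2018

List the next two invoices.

Apr 12 2018, May 12 2018

Each date is the 12th; the gaps (31, 31, 28) track the month lengths.
The rule is the 12th of each month.
Next: April 2018 → Apr 12 2018.
Next: May 2018 → May 12 2018.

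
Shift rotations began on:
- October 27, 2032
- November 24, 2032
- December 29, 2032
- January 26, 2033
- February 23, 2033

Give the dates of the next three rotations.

All Wednesdays; the gaps (28, 35, 28, 28) vary with month length.
This is the last Wednesday of each month.
March 2033 ends with Wednesday March 30, 2033.
Last Wednesday of April 2033: April 27, 2033.
Last Wednesday of May 2033: May 25, 2033.

March 30, 2033; April 27, 2033; May 25, 2033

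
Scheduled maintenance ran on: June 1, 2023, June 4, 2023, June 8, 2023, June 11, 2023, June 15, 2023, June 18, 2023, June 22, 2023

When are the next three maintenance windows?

June 25, 2023; June 29, 2023; July 2, 2023

Every event lands on a Thursday or Sunday (gaps cycle 3, 4, 3, 4, 3, 4).
So the schedule is: every Thursday and Sunday.
Next Sunday: June 25, 2023.
The following Thursday is June 29, 2023.
The following Sunday is July 2, 2023.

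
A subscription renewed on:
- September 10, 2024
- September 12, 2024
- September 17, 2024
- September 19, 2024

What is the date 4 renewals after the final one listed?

October 3, 2024

Gaps: 2, 5, 2 days — not constant, but cyclic with period 2.
The events fall on every Tuesday and Thursday.
The following Tuesday is September 24, 2024.
Next Thursday: September 26, 2024.
The following Tuesday is October 1, 2024.
Next Thursday: October 3, 2024.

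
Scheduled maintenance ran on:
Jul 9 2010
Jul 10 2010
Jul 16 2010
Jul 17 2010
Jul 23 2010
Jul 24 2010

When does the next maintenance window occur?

Jul 30 2010

Every event lands on a Friday or Saturday (gaps cycle 1, 6, 1, 6, 1).
So the schedule is: every Friday and Saturday.
Next Friday: Jul 30 2010.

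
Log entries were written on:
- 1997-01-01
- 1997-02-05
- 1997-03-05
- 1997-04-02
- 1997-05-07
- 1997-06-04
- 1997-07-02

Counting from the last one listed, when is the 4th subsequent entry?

1997-11-05

Gaps: 35, 28, 28, 35, 28, 28 days — a mix of 28 and 35. Every date is a Wednesday.
Each is the 1st Wednesday of its month.
August 1997 — 1st Wednesday is 1997-08-06.
September 1997 — 1st Wednesday is 1997-09-03.
1st Wednesday of October 1997: 1997-10-01.
November 1997 — 1st Wednesday is 1997-11-05.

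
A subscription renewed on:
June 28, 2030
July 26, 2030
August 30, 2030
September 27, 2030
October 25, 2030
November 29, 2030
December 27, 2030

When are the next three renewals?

These are Fridays with 28, 35, 28, 28, 35, 28-day gaps.
Each is the final Friday of its month — August 30, 2030 is past the 28th, so '4th Friday' doesn't fit.
Last Friday of January 2031: January 31, 2031.
February 2031 ends with Friday February 28, 2031.
Last Friday of March 2031: March 28, 2031.

January 31, 2031; February 28, 2031; March 28, 2031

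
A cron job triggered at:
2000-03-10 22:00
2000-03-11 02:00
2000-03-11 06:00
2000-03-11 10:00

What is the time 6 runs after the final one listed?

The interval is a steady 4 hours (4, 4, 4).
2000-03-11 10:00 + 4 h = 2000-03-11 14:00.
2000-03-11 14:00 + 4 h = 2000-03-11 18:00.
2000-03-11 18:00 + 4 h = 2000-03-11 22:00.
2000-03-11 22:00 + 4 h = 2000-03-12 02:00.
2000-03-12 02:00 + 4 h = 2000-03-12 06:00.
2000-03-12 06:00 + 4 h = 2000-03-12 10:00.

2000-03-12 10:00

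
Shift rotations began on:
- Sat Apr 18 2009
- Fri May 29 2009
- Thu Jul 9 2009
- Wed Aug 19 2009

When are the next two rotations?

Tue Sep 29 2009, Mon Nov 9 2009

Every event comes 41 days after the last (41, 41, 41).
Wed Aug 19 2009 + 41 days = Tue Sep 29 2009.
Tue Sep 29 2009 + 41 days = Mon Nov 9 2009.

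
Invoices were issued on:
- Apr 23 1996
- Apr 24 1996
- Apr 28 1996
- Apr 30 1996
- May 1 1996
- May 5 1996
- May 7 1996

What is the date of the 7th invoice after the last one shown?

May 22 1996

Every event lands on a Tuesday or Wednesday or Sunday (gaps cycle 1, 4, 2, 1, 4, 2).
So the schedule is: every Tuesday, Wednesday and Sunday.
The following Wednesday is May 8 1996.
The following Sunday is May 12 1996.
Next Tuesday: May 14 1996.
Next Wednesday: May 15 1996.
The following Sunday is May 19 1996.
Next Tuesday: May 21 1996.
Next Wednesday: May 22 1996.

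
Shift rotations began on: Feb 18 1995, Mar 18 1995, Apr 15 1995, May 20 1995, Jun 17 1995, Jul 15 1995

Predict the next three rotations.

Aug 19 1995, Sep 16 1995, Oct 21 1995

All dates are Saturdays, 28, 28, 35, 28, 28 days apart.
Specifically, the 3rd Saturday of each month.
August 1995 — 3rd Saturday is Aug 19 1995.
3rd Saturday of September 1995: Sep 16 1995.
3rd Saturday of October 1995: Oct 21 1995.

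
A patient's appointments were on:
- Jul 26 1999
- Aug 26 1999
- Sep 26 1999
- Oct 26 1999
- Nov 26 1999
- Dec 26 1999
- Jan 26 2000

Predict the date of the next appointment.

The day-of-month is always 26 (31, 31, 30, 31, 30, 31 days between events).
So this recurs on the 26th of each month.
Next: February 2000 → Feb 26 2000.

Feb 26 2000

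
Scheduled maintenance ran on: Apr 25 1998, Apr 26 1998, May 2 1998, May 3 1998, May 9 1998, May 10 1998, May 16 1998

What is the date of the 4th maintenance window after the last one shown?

Gaps: 1, 6, 1, 6, 1, 6 days — not constant, but cyclic with period 2.
The events fall on every Saturday and Sunday.
The following Sunday is May 17 1998.
The following Saturday is May 23 1998.
The following Sunday is May 24 1998.
The following Saturday is May 30 1998.

May 30 1998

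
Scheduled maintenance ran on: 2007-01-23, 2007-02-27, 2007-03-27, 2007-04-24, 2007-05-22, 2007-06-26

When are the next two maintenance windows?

All dates are Tuesdays, 35, 28, 28, 28, 35 days apart.
Specifically, the 4th Tuesday of each month.
4th Tuesday of July 2007: 2007-07-24.
August 2007 — 4th Tuesday is 2007-08-28.

2007-07-24, 2007-08-28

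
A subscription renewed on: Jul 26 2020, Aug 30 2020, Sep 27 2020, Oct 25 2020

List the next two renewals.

These are Sundays with 35, 28, 28-day gaps.
Each is the final Sunday of its month — Aug 30 2020 is past the 28th, so '4th Sunday' doesn't fit.
Last Sunday of November 2020: Nov 29 2020.
December 2020 ends with Sunday Dec 27 2020.

Nov 29 2020, Dec 27 2020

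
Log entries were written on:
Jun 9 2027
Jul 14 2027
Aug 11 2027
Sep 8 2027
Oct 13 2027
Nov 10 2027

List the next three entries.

Dec 8 2027, Jan 12 2028, Feb 9 2028

These are Wednesdays at 28- or 35-day spacing (35, 28, 28, 35, 28).
The pattern: 2nd Wednesday of the month.
December 2027 — 2nd Wednesday is Dec 8 2027.
January 2028 — 2nd Wednesday is Jan 12 2028.
2nd Wednesday of February 2028: Feb 9 2028.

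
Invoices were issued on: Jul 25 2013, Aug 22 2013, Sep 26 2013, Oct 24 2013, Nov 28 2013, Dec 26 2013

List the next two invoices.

These are Thursdays at 28- or 35-day spacing (28, 35, 28, 35, 28).
The pattern: 4th Thursday of the month.
4th Thursday of January 2014: Jan 23 2014.
February 2014 — 4th Thursday is Feb 27 2014.

Jan 23 2014, Feb 27 2014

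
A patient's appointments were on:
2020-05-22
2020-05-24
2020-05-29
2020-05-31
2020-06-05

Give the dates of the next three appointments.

2020-06-07, 2020-06-12, 2020-06-14

The gap pattern 2, 5, 2, 5 repeats every 2 events.
These are the Fridays and Sundays of each week.
Next Sunday: 2020-06-07.
The following Friday is 2020-06-12.
Next Sunday: 2020-06-14.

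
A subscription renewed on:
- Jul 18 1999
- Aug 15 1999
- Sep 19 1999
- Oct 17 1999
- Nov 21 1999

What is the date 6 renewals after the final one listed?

These are Sundays at 28- or 35-day spacing (28, 35, 28, 35).
The pattern: 3rd Sunday of the month.
3rd Sunday of December 1999: Dec 19 1999.
January 2000 — 3rd Sunday is Jan 16 2000.
3rd Sunday of February 2000: Feb 20 2000.
March 2000 — 3rd Sunday is Mar 19 2000.
April 2000 — 3rd Sunday is Apr 16 2000.
3rd Sunday of May 2000: May 21 2000.

May 21 2000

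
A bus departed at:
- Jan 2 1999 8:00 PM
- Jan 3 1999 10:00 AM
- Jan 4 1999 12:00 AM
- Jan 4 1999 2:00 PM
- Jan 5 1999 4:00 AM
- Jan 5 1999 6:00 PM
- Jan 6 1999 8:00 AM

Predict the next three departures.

Gaps: 14, 14, 14, 14, 14, 14 hours — each event is 14 hours after the previous one.
Jan 6 1999 8:00 AM + 14 h = Jan 6 1999 10:00 PM.
Jan 6 1999 10:00 PM + 14 h = Jan 7 1999 12:00 PM.
Jan 7 1999 12:00 PM + 14 h = Jan 8 1999 2:00 AM.

Jan 6 1999 10:00 PM, Jan 7 1999 12:00 PM, Jan 8 1999 2:00 AM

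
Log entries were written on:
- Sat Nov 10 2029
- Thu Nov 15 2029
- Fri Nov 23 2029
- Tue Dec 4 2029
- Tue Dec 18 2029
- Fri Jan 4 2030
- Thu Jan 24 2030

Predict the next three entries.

Sat Feb 16 2030, Thu Mar 14 2030, Fri Apr 12 2030

Gaps: 5, 8, 11, 14, 17, 20 days — each gap is 3 larger than the previous one.
Next gap: 23 days. Thu Jan 24 2030 + 23 days = Sat Feb 16 2030.
Next gap: 26 days. Sat Feb 16 2030 + 26 days = Thu Mar 14 2030.
Next gap: 29 days. Thu Mar 14 2030 + 29 days = Fri Apr 12 2030.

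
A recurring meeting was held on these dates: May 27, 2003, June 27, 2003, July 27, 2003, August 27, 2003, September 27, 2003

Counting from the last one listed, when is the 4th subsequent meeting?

January 27, 2004

Gaps: 31, 30, 31, 31 days — not constant. Every event is on the 27th of the month.
Pattern: the 27th of each month.
Next: October 2003 → October 27, 2003.
Next: November 2003 → November 27, 2003.
Next: December 2003 → December 27, 2003.
Next: January 2004 → January 27, 2004.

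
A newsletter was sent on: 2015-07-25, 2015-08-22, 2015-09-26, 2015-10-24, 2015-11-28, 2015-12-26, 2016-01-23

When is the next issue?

2016-02-27

These are Saturdays at 28- or 35-day spacing (28, 35, 28, 35, 28, 28).
The pattern: 4th Saturday of the month.
February 2016 — 4th Saturday is 2016-02-27.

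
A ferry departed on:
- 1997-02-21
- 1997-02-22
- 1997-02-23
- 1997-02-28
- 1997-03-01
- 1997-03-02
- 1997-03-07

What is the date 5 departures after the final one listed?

Every event lands on a Friday or Saturday or Sunday (gaps cycle 1, 1, 5, 1, 1, 5).
So the schedule is: every Friday, Saturday and Sunday.
Next Saturday: 1997-03-08.
The following Sunday is 1997-03-09.
Next Friday: 1997-03-14.
Next Saturday: 1997-03-15.
Next Sunday: 1997-03-16.

1997-03-16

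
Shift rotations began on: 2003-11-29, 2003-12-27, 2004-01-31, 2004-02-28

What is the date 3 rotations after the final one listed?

2004-05-29

These are Saturdays with 28, 35, 28-day gaps.
Each is the final Saturday of its month — 2003-11-29 is past the 28th, so '4th Saturday' doesn't fit.
Last Saturday of March 2004: 2004-03-27.
April 2004 ends with Saturday 2004-04-24.
May 2004 ends with Saturday 2004-05-29.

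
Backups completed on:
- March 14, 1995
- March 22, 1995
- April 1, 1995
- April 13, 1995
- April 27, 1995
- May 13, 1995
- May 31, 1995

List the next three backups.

June 20, 1995; July 12, 1995; August 5, 1995

Gaps: 8, 10, 12, 14, 16, 18 days — each gap is 2 larger than the previous one.
Next gap: 20 days. May 31, 1995 + 20 days = June 20, 1995.
Next gap: 22 days. June 20, 1995 + 22 days = July 12, 1995.
Next gap: 24 days. July 12, 1995 + 24 days = August 5, 1995.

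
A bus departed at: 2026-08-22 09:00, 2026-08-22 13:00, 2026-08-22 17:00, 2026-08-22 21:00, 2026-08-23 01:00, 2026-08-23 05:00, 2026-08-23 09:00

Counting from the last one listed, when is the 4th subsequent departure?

The interval is a steady 4 hours (4, 4, 4, 4, 4, 4).
2026-08-23 09:00 + 4 h = 2026-08-23 13:00.
2026-08-23 13:00 + 4 h = 2026-08-23 17:00.
2026-08-23 17:00 + 4 h = 2026-08-23 21:00.
2026-08-23 21:00 + 4 h = 2026-08-24 01:00.

2026-08-24 01:00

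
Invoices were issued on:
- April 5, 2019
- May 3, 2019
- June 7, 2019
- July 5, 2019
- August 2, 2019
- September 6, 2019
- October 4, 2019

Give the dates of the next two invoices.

November 1, 2019; December 6, 2019

All dates are Fridays, 28, 35, 28, 28, 35, 28 days apart.
Specifically, the 1st Friday of each month.
November 2019 — 1st Friday is November 1, 2019.
1st Friday of December 2019: December 6, 2019.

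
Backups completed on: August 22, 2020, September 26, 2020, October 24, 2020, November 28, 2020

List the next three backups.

These are Saturdays at 28- or 35-day spacing (35, 28, 35).
The pattern: 4th Saturday of the month.
4th Saturday of December 2020: December 26, 2020.
January 2021 — 4th Saturday is January 23, 2021.
February 2021 — 4th Saturday is February 27, 2021.

December 26, 2020; January 23, 2021; February 27, 2021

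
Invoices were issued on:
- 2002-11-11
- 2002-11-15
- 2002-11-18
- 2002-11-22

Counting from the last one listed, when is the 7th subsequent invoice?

The gap pattern 4, 3, 4 repeats every 2 events.
These are the Mondays and Fridays of each week.
Next Monday: 2002-11-25.
The following Friday is 2002-11-29.
The following Monday is 2002-12-02.
Next Friday: 2002-12-06.
The following Monday is 2002-12-09.
Next Friday: 2002-12-13.
Next Monday: 2002-12-16.

2002-12-16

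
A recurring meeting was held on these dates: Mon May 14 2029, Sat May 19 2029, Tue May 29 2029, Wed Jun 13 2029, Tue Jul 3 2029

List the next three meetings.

Sat Jul 28 2029, Mon Aug 27 2029, Mon Oct 1 2029

The spacing grows by 5 each time: 5, 10, 15, 20 days.
Next gap: 25 days. Tue Jul 3 2029 + 25 days = Sat Jul 28 2029.
Next gap: 30 days. Sat Jul 28 2029 + 30 days = Mon Aug 27 2029.
Next gap: 35 days. Mon Aug 27 2029 + 35 days = Mon Oct 1 2029.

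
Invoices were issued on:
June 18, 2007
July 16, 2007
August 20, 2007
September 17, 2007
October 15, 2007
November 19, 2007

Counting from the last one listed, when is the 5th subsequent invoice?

April 21, 2008

Gaps: 28, 35, 28, 28, 35 days — a mix of 28 and 35. Every date is a Monday.
Each is the 3rd Monday of its month.
December 2007 — 3rd Monday is December 17, 2007.
3rd Monday of January 2008: January 21, 2008.
3rd Monday of February 2008: February 18, 2008.
3rd Monday of March 2008: March 17, 2008.
April 2008 — 3rd Monday is April 21, 2008.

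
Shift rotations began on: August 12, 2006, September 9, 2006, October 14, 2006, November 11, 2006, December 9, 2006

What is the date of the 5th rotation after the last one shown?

Gaps: 28, 35, 28, 28 days — a mix of 28 and 35. Every date is a Saturday.
Each is the 2nd Saturday of its month.
January 2007 — 2nd Saturday is January 13, 2007.
2nd Saturday of February 2007: February 10, 2007.
March 2007 — 2nd Saturday is March 10, 2007.
April 2007 — 2nd Saturday is April 14, 2007.
2nd Saturday of May 2007: May 12, 2007.

May 12, 2007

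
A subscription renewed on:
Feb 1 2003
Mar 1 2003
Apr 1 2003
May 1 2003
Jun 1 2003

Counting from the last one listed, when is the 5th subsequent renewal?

Nov 1 2003

The day-of-month is always 1 (28, 31, 30, 31 days between events).
So this recurs on the 1st of each month.
Next: July 2003 → Jul 1 2003.
Next: August 2003 → Aug 1 2003.
September 2003: Sep 1 2003.
October 2003: Oct 1 2003.
November 2003: Nov 1 2003.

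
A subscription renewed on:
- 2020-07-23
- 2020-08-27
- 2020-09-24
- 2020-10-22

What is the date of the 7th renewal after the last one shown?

All dates are Thursdays, 35, 28, 28 days apart.
Specifically, the 4th Thursday of each month.
4th Thursday of November 2020: 2020-11-26.
4th Thursday of December 2020: 2020-12-24.
January 2021 — 4th Thursday is 2021-01-28.
February 2021 — 4th Thursday is 2021-02-25.
March 2021 — 4th Thursday is 2021-03-25.
April 2021 — 4th Thursday is 2021-04-22.
May 2021 — 4th Thursday is 2021-05-27.

2021-05-27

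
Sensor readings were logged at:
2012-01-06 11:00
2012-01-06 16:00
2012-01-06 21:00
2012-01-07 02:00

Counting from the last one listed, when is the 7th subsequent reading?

Gaps: 5, 5, 5 hours — each event is 5 hours after the previous one.
2012-01-07 02:00 + 5 h = 2012-01-07 07:00.
2012-01-07 07:00 + 5 h = 2012-01-07 12:00.
2012-01-07 12:00 + 5 h = 2012-01-07 17:00.
2012-01-07 17:00 + 5 h = 2012-01-07 22:00.
2012-01-07 22:00 + 5 h = 2012-01-08 03:00.
2012-01-08 03:00 + 5 h = 2012-01-08 08:00.
2012-01-08 08:00 + 5 h = 2012-01-08 13:00.

2012-01-08 13:00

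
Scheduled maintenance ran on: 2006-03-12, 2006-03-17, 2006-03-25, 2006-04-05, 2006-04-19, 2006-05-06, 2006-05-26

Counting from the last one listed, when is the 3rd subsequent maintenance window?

Gaps: 5, 8, 11, 14, 17, 20 days — each gap is 3 larger than the previous one.
Next gap: 23 days. 2006-05-26 + 23 days = 2006-06-18.
Next gap: 26 days. 2006-06-18 + 26 days = 2006-07-14.
Next gap: 29 days. 2006-07-14 + 29 days = 2006-08-12.

2006-08-12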